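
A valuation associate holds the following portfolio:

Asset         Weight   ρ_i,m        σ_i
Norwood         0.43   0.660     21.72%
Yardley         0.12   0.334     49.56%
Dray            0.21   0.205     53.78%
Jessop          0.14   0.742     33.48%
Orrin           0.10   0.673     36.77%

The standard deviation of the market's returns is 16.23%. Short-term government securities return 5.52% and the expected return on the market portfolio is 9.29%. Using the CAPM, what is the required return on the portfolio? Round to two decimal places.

9.33%

β_Norwood = 0.660 × 21.72% / 16.23% = 0.8833
β_Yardley = 0.334 × 49.56% / 16.23% = 1.0199
β_Dray = 0.205 × 53.78% / 16.23% = 0.6793
β_Jessop = 0.742 × 33.48% / 16.23% = 1.5306
β_Orrin = 0.673 × 36.77% / 16.23% = 1.5247
β_P = Σ w_i β_i = 0.43×0.8833 + 0.12×1.0199 + 0.21×0.6793 + 0.14×1.5306 + 0.10×1.5247 = 1.0116
MRP = 9.29% − 5.52% = 3.77%
E(R_P) = R_f + β_P × MRP = 5.52% + 1.0116 × 3.77% = 9.33%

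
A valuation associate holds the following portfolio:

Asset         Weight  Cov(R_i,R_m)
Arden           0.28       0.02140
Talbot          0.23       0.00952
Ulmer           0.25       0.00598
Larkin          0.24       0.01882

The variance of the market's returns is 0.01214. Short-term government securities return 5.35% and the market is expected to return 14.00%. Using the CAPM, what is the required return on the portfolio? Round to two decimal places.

β_Arden = 0.02140 / 0.01214 = 1.7628
β_Talbot = 0.00952 / 0.01214 = 0.7842
β_Ulmer = 0.00598 / 0.01214 = 0.4926
β_Larkin = 0.01882 / 0.01214 = 1.5502
β_P = Σ w_i β_i = 0.28×1.7628 + 0.23×0.7842 + 0.25×0.4926 + 0.24×1.5502 = 1.1691
MRP = 14.00% − 5.35% = 8.65%
E(R_P) = R_f + β_P × MRP = 5.35% + 1.1691 × 8.65% = 15.46%

15.46%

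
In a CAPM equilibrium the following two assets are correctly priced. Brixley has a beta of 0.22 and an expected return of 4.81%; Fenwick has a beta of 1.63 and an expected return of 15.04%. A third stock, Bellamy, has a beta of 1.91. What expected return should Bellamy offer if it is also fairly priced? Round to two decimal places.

17.07%

MRP (SML slope) = (15.04% − 4.81%) / (1.63 − 0.22) = 10.23% / 1.41 = 7.2553%
R_f (intercept) = 4.81% − 0.22 × 7.2553% = 3.2138%
E(R_Bellamy) = R_f + β × MRP = 3.2138% + 1.91 × 7.2553% = 17.07%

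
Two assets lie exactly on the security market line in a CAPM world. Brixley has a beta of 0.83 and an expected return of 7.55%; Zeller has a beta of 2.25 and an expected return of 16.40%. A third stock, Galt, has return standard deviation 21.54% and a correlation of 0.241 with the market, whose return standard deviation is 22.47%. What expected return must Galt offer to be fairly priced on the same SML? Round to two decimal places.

3.82%

MRP = (16.40% − 7.55%) / (2.25 − 0.83) = 6.2324%
R_f = 7.55% − 0.83 × 6.2324% = 2.3771%
β_Galt = ρ·σ_i/σ_m = 0.241 × 21.54 / 22.47 = 0.2310
E(R_Galt) = R_f + β × MRP = 2.3771% + 0.2310 × 6.2324% = 3.82%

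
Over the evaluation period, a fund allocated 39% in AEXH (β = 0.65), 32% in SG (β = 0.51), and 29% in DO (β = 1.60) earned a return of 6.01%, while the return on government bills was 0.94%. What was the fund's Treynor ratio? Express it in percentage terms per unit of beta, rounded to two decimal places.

5.76%

β_P = 0.39×0.65 + 0.32×0.51 + 0.29×1.60 = 0.8807
Treynor = (R_P − R_f) / β_P = (6.01% − 0.94%) / 0.8807 = 5.07% / 0.8807 = 5.76%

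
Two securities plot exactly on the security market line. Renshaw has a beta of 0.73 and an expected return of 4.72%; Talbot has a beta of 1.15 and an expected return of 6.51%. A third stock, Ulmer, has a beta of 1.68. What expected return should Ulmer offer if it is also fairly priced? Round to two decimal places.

MRP (SML slope) = (6.51% − 4.72%) / (1.15 − 0.73) = 1.79% / 0.42 = 4.2619%
R_f (intercept) = 4.72% − 0.73 × 4.2619% = 1.6088%
E(R_Ulmer) = R_f + β × MRP = 1.6088% + 1.68 × 4.2619% = 8.77%

8.77%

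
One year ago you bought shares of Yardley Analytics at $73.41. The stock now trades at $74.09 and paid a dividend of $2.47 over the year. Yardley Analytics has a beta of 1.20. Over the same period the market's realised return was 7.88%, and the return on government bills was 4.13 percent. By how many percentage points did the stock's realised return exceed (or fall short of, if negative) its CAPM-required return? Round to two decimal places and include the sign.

Realised HPR = (P1 + D1 − P0) / P0 = (74.09 + 2.47 − 73.41) / 73.41 = 3.15 / 73.41 = 4.2910%
MRP = 7.88% − 4.13% = 3.75%
CAPM required = R_f + β·MRP = 4.13% + 1.20 × 3.75% = 8.6300%
α = realised − required = 4.2910% − 8.6300% = -4.34%

-4.34%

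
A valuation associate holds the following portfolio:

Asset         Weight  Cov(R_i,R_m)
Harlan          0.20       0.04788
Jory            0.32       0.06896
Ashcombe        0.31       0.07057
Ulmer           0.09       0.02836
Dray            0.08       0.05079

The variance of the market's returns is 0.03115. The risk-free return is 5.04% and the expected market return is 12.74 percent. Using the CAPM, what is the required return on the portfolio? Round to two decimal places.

19.90%

β_Harlan = 0.04788 / 0.03115 = 1.5371
β_Jory = 0.06896 / 0.03115 = 2.2138
β_Ashcombe = 0.07057 / 0.03115 = 2.2655
β_Ulmer = 0.02836 / 0.03115 = 0.9104
β_Dray = 0.05079 / 0.03115 = 1.6305
β_P = Σ w_i β_i = 0.20×1.5371 + 0.32×2.2138 + 0.31×2.2655 + 0.09×0.9104 + 0.08×1.6305 = 1.9305
MRP = 12.74% − 5.04% = 7.70%
E(R_P) = R_f + β_P × MRP = 5.04% + 1.9305 × 7.70% = 19.90%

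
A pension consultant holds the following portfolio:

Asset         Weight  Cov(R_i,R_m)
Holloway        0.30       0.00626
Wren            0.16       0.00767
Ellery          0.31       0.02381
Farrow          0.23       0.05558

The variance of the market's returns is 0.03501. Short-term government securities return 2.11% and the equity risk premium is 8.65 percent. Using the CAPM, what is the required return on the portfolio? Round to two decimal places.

β_Holloway = 0.00626 / 0.03501 = 0.1788
β_Wren = 0.00767 / 0.03501 = 0.2191
β_Ellery = 0.02381 / 0.03501 = 0.6801
β_Farrow = 0.05558 / 0.03501 = 1.5875
β_P = Σ w_i β_i = 0.30×0.1788 + 0.16×0.2191 + 0.31×0.6801 + 0.23×1.5875 = 0.6647
E(R_P) = R_f + β_P × MRP = 2.11% + 0.6647 × 8.65% = 7.86%

7.86%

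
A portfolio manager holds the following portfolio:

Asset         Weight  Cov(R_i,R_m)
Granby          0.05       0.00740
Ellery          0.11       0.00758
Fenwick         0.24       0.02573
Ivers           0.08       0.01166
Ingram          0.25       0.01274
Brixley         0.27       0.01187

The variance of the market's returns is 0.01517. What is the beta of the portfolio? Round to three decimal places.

β_Granby = 0.00740 / 0.01517 = 0.4878
β_Ellery = 0.00758 / 0.01517 = 0.4997
β_Fenwick = 0.02573 / 0.01517 = 1.6961
β_Ivers = 0.01166 / 0.01517 = 0.7686
β_Ingram = 0.01274 / 0.01517 = 0.8398
β_Brixley = 0.01187 / 0.01517 = 0.7825
β_P = Σ w_i β_i = 0.05×0.4878 + 0.11×0.4997 + 0.24×1.6961 + 0.08×0.7686 + 0.25×0.8398 + 0.27×0.7825 = 0.9691

0.969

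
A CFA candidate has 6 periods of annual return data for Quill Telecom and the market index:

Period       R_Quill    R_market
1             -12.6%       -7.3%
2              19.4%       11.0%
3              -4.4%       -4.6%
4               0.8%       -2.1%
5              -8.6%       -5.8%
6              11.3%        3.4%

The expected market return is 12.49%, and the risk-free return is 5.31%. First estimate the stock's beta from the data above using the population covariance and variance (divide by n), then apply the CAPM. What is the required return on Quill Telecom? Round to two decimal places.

Mean R_i = (-12.6 + 19.4 − 4.4 + 0.8 − 8.6 + 11.3) / 6 = 0.9833%
Mean R_m = (-7.3 + 11.0 − 4.6 − 2.1 − 5.8 + 3.4) / 6 = -0.9000%
Σ(R_i − R̄_i)(R_m − R̄_m) = 417.5500  ⇒  Cov = 417.5500 / 6 = 69.5917
Σ(R_m − R̄_m)² = 240.2000  ⇒  Var(R_m) = 240.2000 / 6 = 40.0333
β = Cov / Var(R_m) = 69.5917 / 40.0333 = 1.7383
MRP = 12.49% − 5.31% = 7.18%
E(R) = R_f + β × MRP = 5.31% + 1.7383 × 7.18% = 17.79%

17.79%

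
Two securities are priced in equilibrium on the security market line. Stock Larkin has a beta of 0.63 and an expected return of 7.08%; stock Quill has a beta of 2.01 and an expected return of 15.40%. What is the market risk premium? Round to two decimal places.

Both satisfy E(R) = R_f + β·MRP, so the slope of the SML is
MRP = (15.40% − 7.08%) / (2.01 − 0.63) = 8.32% / 1.38 = 6.0290%

6.03%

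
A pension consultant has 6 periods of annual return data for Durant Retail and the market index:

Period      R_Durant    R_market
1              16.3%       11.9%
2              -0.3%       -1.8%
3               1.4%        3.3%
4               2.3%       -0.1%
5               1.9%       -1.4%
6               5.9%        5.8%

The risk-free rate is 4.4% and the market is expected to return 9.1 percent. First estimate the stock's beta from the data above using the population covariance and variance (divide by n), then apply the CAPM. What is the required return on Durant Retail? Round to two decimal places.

9.44%

Mean R_i = (16.3 − 0.3 + 1.4 + 2.3 + 1.9 + 5.9) / 6 = 4.5833%
Mean R_m = (11.9 − 1.8 + 3.3 − 0.1 − 1.4 + 5.8) / 6 = 2.9500%
Σ(R_i − R̄_i)(R_m − R̄_m) = 149.3350  ⇒  Cov = 149.3350 / 6 = 24.8892
Σ(R_m − R̄_m)² = 139.1350  ⇒  Var(R_m) = 139.1350 / 6 = 23.1892
β = Cov / Var(R_m) = 24.8892 / 23.1892 = 1.0733
MRP = 9.1% − 4.4% = 4.70%
E(R) = R_f + β × MRP = 4.4% + 1.0733 × 4.7% = 9.44%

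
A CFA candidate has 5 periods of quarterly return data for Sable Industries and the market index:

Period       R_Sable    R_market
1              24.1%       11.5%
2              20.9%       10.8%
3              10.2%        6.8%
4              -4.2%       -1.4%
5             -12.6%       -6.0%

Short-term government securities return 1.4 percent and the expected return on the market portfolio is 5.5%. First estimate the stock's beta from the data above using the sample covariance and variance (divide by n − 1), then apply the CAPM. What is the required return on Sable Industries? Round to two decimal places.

9.76%

Mean R_i = (24.1 + 20.9 + 10.2 − 4.2 − 12.6) / 5 = 7.6800%
Mean R_m = (11.5 + 10.8 + 6.8 − 1.4 − 6.0) / 5 = 4.3400%
Σ(R_i − R̄_i)(R_m − R̄_m) = 487.0540  ⇒  Cov = 487.0540 / 4 = 121.7635
Σ(R_m − R̄_m)² = 238.9120  ⇒  Var(R_m) = 238.9120 / 4 = 59.7280
β = Cov / Var(R_m) = 121.7635 / 59.7280 = 2.0386
MRP = 5.5% − 1.4% = 4.10%
E(R) = R_f + β × MRP = 1.4% + 2.0386 × 4.1% = 9.76%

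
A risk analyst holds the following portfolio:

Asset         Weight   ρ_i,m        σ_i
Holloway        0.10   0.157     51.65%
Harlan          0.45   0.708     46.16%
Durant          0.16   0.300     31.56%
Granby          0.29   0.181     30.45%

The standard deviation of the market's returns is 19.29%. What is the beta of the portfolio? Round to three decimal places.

β_Holloway = 0.157 × 51.65% / 19.29% = 0.4204
β_Harlan = 0.708 × 46.16% / 19.29% = 1.6942
β_Durant = 0.300 × 31.56% / 19.29% = 0.4908
β_Granby = 0.181 × 30.45% / 19.29% = 0.2857
β_P = Σ w_i β_i = 0.10×0.4204 + 0.45×1.6942 + 0.16×0.4908 + 0.29×0.2857 = 0.9658

0.966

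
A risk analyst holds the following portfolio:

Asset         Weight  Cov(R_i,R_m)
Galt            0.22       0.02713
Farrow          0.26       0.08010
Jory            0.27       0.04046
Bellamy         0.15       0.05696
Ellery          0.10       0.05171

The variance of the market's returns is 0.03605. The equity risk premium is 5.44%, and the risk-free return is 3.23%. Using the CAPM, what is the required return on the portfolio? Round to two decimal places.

10.99%

β_Galt = 0.02713 / 0.03605 = 0.7526
β_Farrow = 0.08010 / 0.03605 = 2.2219
β_Jory = 0.04046 / 0.03605 = 1.1223
β_Bellamy = 0.05696 / 0.03605 = 1.5800
β_Ellery = 0.05171 / 0.03605 = 1.4344
β_P = Σ w_i β_i = 0.22×0.7526 + 0.26×2.2219 + 0.27×1.1223 + 0.15×1.5800 + 0.10×1.4344 = 1.4267
E(R_P) = R_f + β_P × MRP = 3.23% + 1.4267 × 5.44% = 10.99%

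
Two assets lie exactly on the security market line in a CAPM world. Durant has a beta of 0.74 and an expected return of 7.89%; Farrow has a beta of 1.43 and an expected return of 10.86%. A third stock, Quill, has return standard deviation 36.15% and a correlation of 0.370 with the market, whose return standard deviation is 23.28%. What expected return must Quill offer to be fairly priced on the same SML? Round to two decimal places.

7.18%

MRP = (10.86% − 7.89%) / (1.43 − 0.74) = 4.3043%
R_f = 7.89% − 0.74 × 4.3043% = 4.7048%
β_Quill = ρ·σ_i/σ_m = 0.370 × 36.15 / 23.28 = 0.5745
E(R_Quill) = R_f + β × MRP = 4.7048% + 0.5745 × 4.3043% = 7.18%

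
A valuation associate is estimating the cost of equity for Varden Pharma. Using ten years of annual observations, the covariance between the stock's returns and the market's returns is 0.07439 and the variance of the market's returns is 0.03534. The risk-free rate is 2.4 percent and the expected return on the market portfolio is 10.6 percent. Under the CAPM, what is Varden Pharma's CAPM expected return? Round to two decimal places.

19.66%

β = Cov(R_i, R_m) / Var(R_m) = 0.07439 / 0.03534 = 2.1050
MRP = 10.6% − 2.4% = 8.20%
E(R) = R_f + β × MRP = 2.4% + 2.1050 × 8.2% = 19.66%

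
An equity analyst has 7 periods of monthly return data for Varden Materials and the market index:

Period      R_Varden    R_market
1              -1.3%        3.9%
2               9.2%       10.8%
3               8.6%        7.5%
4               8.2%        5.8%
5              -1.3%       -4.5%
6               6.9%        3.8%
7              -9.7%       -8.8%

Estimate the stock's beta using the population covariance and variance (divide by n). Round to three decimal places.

0.945

Mean R_i = (-1.3 + 9.2 + 8.6 + 8.2 − 1.3 + 6.9 − 9.7) / 7 = 2.9429%
Mean R_m = (3.9 + 10.8 + 7.5 + 5.8 − 4.5 + 3.8 − 8.8) / 7 = 2.6429%
Σ(R_i − R̄_i)(R_m − R̄_m) = 269.3371  ⇒  Cov = 269.3371 / 7 = 38.4767
Σ(R_m − R̄_m)² = 284.9771  ⇒  Var(R_m) = 284.9771 / 7 = 40.7110
β = Cov / Var(R_m) = 38.4767 / 40.7110 = 0.9451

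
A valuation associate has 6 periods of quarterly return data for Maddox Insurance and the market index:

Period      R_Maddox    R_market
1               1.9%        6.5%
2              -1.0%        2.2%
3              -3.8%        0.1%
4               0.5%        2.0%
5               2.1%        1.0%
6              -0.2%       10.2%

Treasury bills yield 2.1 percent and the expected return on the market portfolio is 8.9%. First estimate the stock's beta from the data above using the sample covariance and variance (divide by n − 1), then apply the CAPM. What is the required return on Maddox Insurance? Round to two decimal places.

Mean R_i = (1.9 − 1.0 − 3.8 + 0.5 + 2.1 − 0.2) / 6 = -0.0833%
Mean R_m = (6.5 + 2.2 + 0.1 + 2.0 + 1.0 + 10.2) / 6 = 3.6667%
Σ(R_i − R̄_i)(R_m − R̄_m) = 12.6633  ⇒  Cov = 12.6633 / 5 = 2.5327
Σ(R_m − R̄_m)² = 75.4733  ⇒  Var(R_m) = 75.4733 / 5 = 15.0947
β = Cov / Var(R_m) = 2.5327 / 15.0947 = 0.1678
MRP = 8.9% − 2.1% = 6.80%
E(R) = R_f + β × MRP = 2.1% + 0.1678 × 6.8% = 3.24%

3.24%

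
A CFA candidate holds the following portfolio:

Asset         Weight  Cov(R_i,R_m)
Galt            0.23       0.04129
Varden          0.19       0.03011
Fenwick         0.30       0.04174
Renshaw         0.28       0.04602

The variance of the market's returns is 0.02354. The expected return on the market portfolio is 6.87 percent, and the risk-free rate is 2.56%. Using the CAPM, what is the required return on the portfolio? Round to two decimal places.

β_Galt = 0.04129 / 0.02354 = 1.7540
β_Varden = 0.03011 / 0.02354 = 1.2791
β_Fenwick = 0.04174 / 0.02354 = 1.7732
β_Renshaw = 0.04602 / 0.02354 = 1.9550
β_P = Σ w_i β_i = 0.23×1.7540 + 0.19×1.2791 + 0.30×1.7732 + 0.28×1.9550 = 1.7258
MRP = 6.87% − 2.56% = 4.31%
E(R_P) = R_f + β_P × MRP = 2.56% + 1.7258 × 4.31% = 10.00%

10.00%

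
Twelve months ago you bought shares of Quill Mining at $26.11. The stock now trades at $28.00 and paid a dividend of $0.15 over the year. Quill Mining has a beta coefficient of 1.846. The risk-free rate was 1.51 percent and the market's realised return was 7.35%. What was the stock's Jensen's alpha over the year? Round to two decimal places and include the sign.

-4.48%

Realised HPR = (P1 + D1 − P0) / P0 = (28.00 + 0.15 − 26.11) / 26.11 = 2.04 / 26.11 = 7.8131%
MRP = 7.35% − 1.51% = 5.84%
CAPM required = R_f + β·MRP = 1.51% + 1.846 × 5.84% = 12.29064%
α = realised − required = 7.8131% − 12.29064% = -4.48%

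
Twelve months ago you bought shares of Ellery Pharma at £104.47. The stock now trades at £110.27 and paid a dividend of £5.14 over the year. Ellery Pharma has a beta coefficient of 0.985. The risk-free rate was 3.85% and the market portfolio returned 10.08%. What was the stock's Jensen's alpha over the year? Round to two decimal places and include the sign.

Realised HPR = (P1 + D1 − P0) / P0 = (110.27 + 5.14 − 104.47) / 104.47 = 10.94 / 104.47 = 10.4719%
MRP = 10.08% − 3.85% = 6.23%
CAPM required = R_f + β·MRP = 3.85% + 0.985 × 6.23% = 9.98655%
α = realised − required = 10.4719% − 9.98655% = +0.49%

+0.49%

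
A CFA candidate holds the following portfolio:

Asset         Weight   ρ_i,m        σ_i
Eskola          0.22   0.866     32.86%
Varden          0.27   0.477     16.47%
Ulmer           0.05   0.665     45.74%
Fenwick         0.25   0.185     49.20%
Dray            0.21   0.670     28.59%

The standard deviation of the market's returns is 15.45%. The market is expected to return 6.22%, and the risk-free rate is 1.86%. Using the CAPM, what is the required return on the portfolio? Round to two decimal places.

6.43%

β_Eskola = 0.866 × 32.86% / 15.45% = 1.8419
β_Varden = 0.477 × 16.47% / 15.45% = 0.5085
β_Ulmer = 0.665 × 45.74% / 15.45% = 1.9687
β_Fenwick = 0.185 × 49.20% / 15.45% = 0.5891
β_Dray = 0.670 × 28.59% / 15.45% = 1.2398
β_P = Σ w_i β_i = 0.22×1.8419 + 0.27×0.5085 + 0.05×1.9687 + 0.25×0.5891 + 0.21×1.2398 = 1.0486
MRP = 6.22% − 1.86% = 4.36%
E(R_P) = R_f + β_P × MRP = 1.86% + 1.0486 × 4.36% = 6.43%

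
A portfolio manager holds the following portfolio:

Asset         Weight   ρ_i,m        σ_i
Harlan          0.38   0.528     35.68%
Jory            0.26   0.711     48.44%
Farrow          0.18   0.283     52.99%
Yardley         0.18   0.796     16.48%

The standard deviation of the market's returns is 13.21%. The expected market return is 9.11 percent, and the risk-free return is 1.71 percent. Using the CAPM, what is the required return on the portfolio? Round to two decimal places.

β_Harlan = 0.528 × 35.68% / 13.21% = 1.4261
β_Jory = 0.711 × 48.44% / 13.21% = 2.6072
β_Farrow = 0.283 × 52.99% / 13.21% = 1.1352
β_Yardley = 0.796 × 16.48% / 13.21% = 0.9930
β_P = Σ w_i β_i = 0.38×1.4261 + 0.26×2.6072 + 0.18×1.1352 + 0.18×0.9930 = 1.6029
MRP = 9.11% − 1.71% = 7.40%
E(R_P) = R_f + β_P × MRP = 1.71% + 1.6029 × 7.40% = 13.57%

13.57%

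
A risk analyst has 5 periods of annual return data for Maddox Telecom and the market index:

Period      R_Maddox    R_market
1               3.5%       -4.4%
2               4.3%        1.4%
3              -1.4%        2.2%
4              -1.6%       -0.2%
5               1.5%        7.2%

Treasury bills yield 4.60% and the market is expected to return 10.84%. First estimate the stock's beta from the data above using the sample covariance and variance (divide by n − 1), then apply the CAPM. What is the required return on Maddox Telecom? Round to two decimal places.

Mean R_i = (3.5 + 4.3 − 1.4 − 1.6 + 1.5) / 5 = 1.2600%
Mean R_m = (-4.4 + 1.4 + 2.2 − 0.2 + 7.2) / 5 = 1.2400%
Σ(R_i − R̄_i)(R_m − R̄_m) = -9.1520  ⇒  Cov = -9.1520 / 4 = -2.2880
Σ(R_m − R̄_m)² = 70.3520  ⇒  Var(R_m) = 70.3520 / 4 = 17.5880
β = Cov / Var(R_m) = -2.2880 / 17.5880 = -0.1301
MRP = 10.84% − 4.60% = 6.24%
E(R) = R_f + β × MRP = 4.60% + -0.1301 × 6.24% = 3.79%

3.79%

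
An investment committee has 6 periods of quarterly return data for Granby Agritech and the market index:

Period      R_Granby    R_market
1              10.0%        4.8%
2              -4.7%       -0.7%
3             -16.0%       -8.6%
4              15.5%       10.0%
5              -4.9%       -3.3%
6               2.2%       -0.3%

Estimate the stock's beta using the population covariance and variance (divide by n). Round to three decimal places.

1.726

Mean R_i = (10.0 − 4.7 − 16.0 + 15.5 − 4.9 + 2.2) / 6 = 0.3500%
Mean R_m = (4.8 − 0.7 − 8.6 + 10.0 − 3.3 − 0.3) / 6 = 0.3167%
Σ(R_i − R̄_i)(R_m − R̄_m) = 358.7350  ⇒  Cov = 358.7350 / 6 = 59.7892
Σ(R_m − R̄_m)² = 207.8683  ⇒  Var(R_m) = 207.8683 / 6 = 34.6447
β = Cov / Var(R_m) = 59.7892 / 34.6447 = 1.7258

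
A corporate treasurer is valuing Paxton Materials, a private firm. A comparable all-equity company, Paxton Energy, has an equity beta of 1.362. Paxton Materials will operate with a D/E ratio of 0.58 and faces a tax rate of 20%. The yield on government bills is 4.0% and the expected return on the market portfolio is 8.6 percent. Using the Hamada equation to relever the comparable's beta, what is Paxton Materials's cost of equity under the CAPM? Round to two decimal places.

13.17%

β_L = β_U × [1 + (1 − t)(D/E)] = 1.362 × [1 + (1 − 0.20) × 0.58]
    = 1.362 × [1 + 0.80 × 0.58] = 1.362 × 1.4640 = 1.9940
MRP = 8.6% − 4.0% = 4.60%
E(R) = R_f + β_L × MRP = 4.0% + 1.9940 × 4.6% = 13.17%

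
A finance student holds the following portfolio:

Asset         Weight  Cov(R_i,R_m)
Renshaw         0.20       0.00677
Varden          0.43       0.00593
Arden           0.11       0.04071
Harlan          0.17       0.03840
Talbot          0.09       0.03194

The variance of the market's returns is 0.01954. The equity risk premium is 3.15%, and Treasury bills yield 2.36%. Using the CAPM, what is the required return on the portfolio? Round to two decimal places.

β_Renshaw = 0.00677 / 0.01954 = 0.3465
β_Varden = 0.00593 / 0.01954 = 0.3035
β_Arden = 0.04071 / 0.01954 = 2.0834
β_Harlan = 0.03840 / 0.01954 = 1.9652
β_Talbot = 0.03194 / 0.01954 = 1.6346
β_P = Σ w_i β_i = 0.20×0.3465 + 0.43×0.3035 + 0.11×2.0834 + 0.17×1.9652 + 0.09×1.6346 = 0.9102
E(R_P) = R_f + β_P × MRP = 2.36% + 0.9102 × 3.15% = 5.23%

5.23%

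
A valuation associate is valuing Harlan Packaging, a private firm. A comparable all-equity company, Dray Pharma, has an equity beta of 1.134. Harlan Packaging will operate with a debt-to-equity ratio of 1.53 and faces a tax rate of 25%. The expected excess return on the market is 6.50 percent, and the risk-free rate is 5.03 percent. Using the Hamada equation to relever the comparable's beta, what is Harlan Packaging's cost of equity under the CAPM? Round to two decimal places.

β_L = β_U × [1 + (1 − t)(D/E)] = 1.134 × [1 + (1 − 0.25) × 1.53]
    = 1.134 × [1 + 0.75 × 1.53] = 1.134 × 2.1475 = 2.4353
E(R) = R_f + β_L × MRP = 5.03% + 2.4353 × 6.50% = 20.86%

20.86%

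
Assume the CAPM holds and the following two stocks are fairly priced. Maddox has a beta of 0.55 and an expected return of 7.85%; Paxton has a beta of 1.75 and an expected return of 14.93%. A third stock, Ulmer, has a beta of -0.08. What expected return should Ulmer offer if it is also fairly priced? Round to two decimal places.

MRP (SML slope) = (14.93% − 7.85%) / (1.75 − 0.55) = 7.08% / 1.20 = 5.9000%
R_f (intercept) = 7.85% − 0.55 × 5.9000% = 4.6050%
E(R_Ulmer) = R_f + β × MRP = 4.6050% + -0.08 × 5.9000% = 4.13%

4.13%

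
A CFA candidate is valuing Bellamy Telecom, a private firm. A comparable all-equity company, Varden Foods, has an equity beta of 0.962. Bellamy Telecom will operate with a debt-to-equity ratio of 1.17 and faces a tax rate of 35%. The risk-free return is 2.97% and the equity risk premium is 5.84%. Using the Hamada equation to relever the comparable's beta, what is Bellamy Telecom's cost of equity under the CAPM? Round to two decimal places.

β_L = β_U × [1 + (1 − t)(D/E)] = 0.962 × [1 + (1 − 0.35) × 1.17]
    = 0.962 × [1 + 0.65 × 1.17] = 0.962 × 1.7605 = 1.6936
E(R) = R_f + β_L × MRP = 2.97% + 1.6936 × 5.84% = 12.86%

12.86%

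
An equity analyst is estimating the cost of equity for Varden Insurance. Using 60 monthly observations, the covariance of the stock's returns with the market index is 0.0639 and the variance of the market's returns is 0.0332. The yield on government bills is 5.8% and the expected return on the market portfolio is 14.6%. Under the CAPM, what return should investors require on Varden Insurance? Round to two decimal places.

22.74%

β = Cov(R_i, R_m) / Var(R_m) = 0.0639 / 0.0332 = 1.9247
MRP = 14.6% − 5.8% = 8.80%
E(R) = R_f + β × MRP = 5.8% + 1.9247 × 8.8% = 22.74%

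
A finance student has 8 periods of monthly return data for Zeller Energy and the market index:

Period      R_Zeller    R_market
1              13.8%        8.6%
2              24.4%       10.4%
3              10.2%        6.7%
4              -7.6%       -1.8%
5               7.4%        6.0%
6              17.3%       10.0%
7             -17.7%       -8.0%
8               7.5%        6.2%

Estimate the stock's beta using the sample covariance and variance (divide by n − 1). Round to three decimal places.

Mean R_i = (13.8 + 24.4 + 10.2 − 7.6 + 7.4 + 17.3 − 17.7 + 7.5) / 8 = 6.9125%
Mean R_m = (8.6 + 10.4 + 6.7 − 1.8 + 6.0 + 10.0 − 8.0 + 6.2) / 8 = 4.7625%
Σ(R_i − R̄_i)(R_m − R̄_m) = 596.5938  ⇒  Cov = 596.5938 / 7 = 85.2277
Σ(R_m − R̄_m)² = 287.2388  ⇒  Var(R_m) = 287.2388 / 7 = 41.0341
β = Cov / Var(R_m) = 85.2277 / 41.0341 = 2.0770

2.077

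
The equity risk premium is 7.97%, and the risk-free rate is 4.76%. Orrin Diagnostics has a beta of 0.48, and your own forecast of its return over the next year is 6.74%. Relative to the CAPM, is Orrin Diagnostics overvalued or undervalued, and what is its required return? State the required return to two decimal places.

Overvalued; required return 8.59%

Required return = R_f + β·MRP = 4.76% + 0.48 × 7.97% = 8.59%
Forecast 6.74% < required 8.59% → the stock plots below the SML → overvalued.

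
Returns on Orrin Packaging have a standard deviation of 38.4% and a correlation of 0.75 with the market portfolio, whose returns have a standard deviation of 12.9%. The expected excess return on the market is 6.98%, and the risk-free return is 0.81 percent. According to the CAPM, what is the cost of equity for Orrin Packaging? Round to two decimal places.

β = ρ × σ_i / σ_m = 0.75 × 38.4% / 12.9% = 2.2326
E(R) = 0.81% + 2.2326 × 6.98% = 16.39%

16.39%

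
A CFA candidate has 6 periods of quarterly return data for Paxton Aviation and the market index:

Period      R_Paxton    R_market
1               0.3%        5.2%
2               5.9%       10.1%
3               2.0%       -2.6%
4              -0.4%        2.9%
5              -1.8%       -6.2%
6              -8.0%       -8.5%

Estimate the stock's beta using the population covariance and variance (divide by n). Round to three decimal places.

0.527

Mean R_i = (0.3 + 5.9 + 2.0 − 0.4 − 1.8 − 8.0) / 6 = -0.3333%
Mean R_m = (5.2 + 10.1 − 2.6 + 2.9 − 6.2 − 8.5) / 6 = 0.1500%
Σ(R_i − R̄_i)(R_m − R̄_m) = 134.2500  ⇒  Cov = 134.2500 / 6 = 22.3750
Σ(R_m − R̄_m)² = 254.7750  ⇒  Var(R_m) = 254.7750 / 6 = 42.4625
β = Cov / Var(R_m) = 22.3750 / 42.4625 = 0.5269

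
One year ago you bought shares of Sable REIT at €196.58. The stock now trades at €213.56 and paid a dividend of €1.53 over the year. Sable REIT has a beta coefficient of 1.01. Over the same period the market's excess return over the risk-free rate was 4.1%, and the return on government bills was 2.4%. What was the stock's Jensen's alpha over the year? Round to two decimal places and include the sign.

+2.88%

Realised HPR = (P1 + D1 − P0) / P0 = (213.56 + 1.53 − 196.58) / 196.58 = 18.51 / 196.58 = 9.4160%
CAPM required = R_f + β·MRP = 2.4% + 1.01 × 4.1% = 6.5410%
α = realised − required = 9.4160% − 6.5410% = +2.88%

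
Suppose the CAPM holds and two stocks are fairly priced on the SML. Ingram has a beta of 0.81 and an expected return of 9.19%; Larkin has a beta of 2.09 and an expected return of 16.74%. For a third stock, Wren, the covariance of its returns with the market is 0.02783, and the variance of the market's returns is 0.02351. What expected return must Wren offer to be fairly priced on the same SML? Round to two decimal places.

11.39%

MRP = (16.74% − 9.19%) / (2.09 − 0.81) = 5.8984%
R_f = 9.19% − 0.81 × 5.8984% = 4.4123%
β_Wren = Cov / Var(R_m) = 0.02783 / 0.02351 = 1.1838
E(R_Wren) = R_f + β × MRP = 4.4123% + 1.1838 × 5.8984% = 11.39%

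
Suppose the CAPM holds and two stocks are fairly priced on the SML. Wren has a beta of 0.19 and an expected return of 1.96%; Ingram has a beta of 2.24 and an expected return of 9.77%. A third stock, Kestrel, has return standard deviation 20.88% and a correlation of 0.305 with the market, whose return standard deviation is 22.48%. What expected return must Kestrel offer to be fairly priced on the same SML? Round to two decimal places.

2.32%

MRP = (9.77% − 1.96%) / (2.24 − 0.19) = 3.8098%
R_f = 1.96% − 0.19 × 3.8098% = 1.2361%
β_Kestrel = ρ·σ_i/σ_m = 0.305 × 20.88 / 22.48 = 0.2833
E(R_Kestrel) = R_f + β × MRP = 1.2361% + 0.2833 × 3.8098% = 2.32%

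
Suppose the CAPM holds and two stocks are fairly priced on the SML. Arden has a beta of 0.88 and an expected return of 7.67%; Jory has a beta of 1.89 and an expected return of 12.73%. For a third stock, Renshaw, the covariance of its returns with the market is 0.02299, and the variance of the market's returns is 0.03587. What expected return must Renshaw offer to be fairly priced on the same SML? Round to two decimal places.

MRP = (12.73% − 7.67%) / (1.89 − 0.88) = 5.0099%
R_f = 7.67% − 0.88 × 5.0099% = 3.2613%
β_Renshaw = Cov / Var(R_m) = 0.02299 / 0.03587 = 0.6409
E(R_Renshaw) = R_f + β × MRP = 3.2613% + 0.6409 × 5.0099% = 6.47%

6.47%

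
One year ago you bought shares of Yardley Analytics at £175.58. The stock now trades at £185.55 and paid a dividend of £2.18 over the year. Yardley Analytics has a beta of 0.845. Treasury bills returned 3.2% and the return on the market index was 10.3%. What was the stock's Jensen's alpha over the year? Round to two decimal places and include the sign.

Realised HPR = (P1 + D1 − P0) / P0 = (185.55 + 2.18 − 175.58) / 175.58 = 12.15 / 175.58 = 6.9199%
MRP = 10.3% − 3.2% = 7.10%
CAPM required = R_f + β·MRP = 3.2% + 0.845 × 7.1% = 9.1995%
α = realised − required = 6.9199% − 9.1995% = -2.28%

-2.28%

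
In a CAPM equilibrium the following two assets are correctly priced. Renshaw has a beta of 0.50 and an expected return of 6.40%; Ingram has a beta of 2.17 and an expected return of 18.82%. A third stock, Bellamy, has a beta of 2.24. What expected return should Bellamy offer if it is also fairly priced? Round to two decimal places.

MRP (SML slope) = (18.82% − 6.40%) / (2.17 − 0.50) = 12.42% / 1.67 = 7.4371%
R_f (intercept) = 6.40% − 0.50 × 7.4371% = 2.6815%
E(R_Bellamy) = R_f + β × MRP = 2.6815% + 2.24 × 7.4371% = 19.34%

19.34%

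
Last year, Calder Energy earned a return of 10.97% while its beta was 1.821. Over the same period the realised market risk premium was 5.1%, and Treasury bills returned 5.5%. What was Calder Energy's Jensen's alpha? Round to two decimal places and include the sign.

-3.82%

CAPM benchmark = R_f + β(R_m − R_f) = 5.5% + 1.821 × 5.1% = 14.7871%
α = actual − benchmark = 10.97% − 14.7871% = -3.82%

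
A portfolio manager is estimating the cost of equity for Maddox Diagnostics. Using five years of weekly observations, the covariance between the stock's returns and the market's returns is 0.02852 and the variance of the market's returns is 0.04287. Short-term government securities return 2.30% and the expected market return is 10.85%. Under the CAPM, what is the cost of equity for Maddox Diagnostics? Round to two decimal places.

β = Cov(R_i, R_m) / Var(R_m) = 0.02852 / 0.04287 = 0.6653
MRP = 10.85% − 2.30% = 8.55%
E(R) = R_f + β × MRP = 2.30% + 0.6653 × 8.55% = 7.99%

7.99%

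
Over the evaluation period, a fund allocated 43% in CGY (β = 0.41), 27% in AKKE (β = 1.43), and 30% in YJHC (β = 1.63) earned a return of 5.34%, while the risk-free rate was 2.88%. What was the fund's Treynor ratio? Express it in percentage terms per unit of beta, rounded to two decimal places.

2.34%

β_P = 0.43×0.41 + 0.27×1.43 + 0.30×1.63 = 1.0514
Treynor = (R_P − R_f) / β_P = (5.34% − 2.88%) / 1.0514 = 2.46% / 1.0514 = 2.34%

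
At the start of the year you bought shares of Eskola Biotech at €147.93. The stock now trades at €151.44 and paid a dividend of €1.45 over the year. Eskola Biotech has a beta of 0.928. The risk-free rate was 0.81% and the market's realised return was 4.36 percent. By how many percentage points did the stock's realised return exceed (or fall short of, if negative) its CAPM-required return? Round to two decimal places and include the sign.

Realised HPR = (P1 + D1 − P0) / P0 = (151.44 + 1.45 − 147.93) / 147.93 = 4.96 / 147.93 = 3.3529%
MRP = 4.36% − 0.81% = 3.55%
CAPM required = R_f + β·MRP = 0.81% + 0.928 × 3.55% = 4.10440%
α = realised − required = 3.3529% − 4.10440% = -0.75%

-0.75%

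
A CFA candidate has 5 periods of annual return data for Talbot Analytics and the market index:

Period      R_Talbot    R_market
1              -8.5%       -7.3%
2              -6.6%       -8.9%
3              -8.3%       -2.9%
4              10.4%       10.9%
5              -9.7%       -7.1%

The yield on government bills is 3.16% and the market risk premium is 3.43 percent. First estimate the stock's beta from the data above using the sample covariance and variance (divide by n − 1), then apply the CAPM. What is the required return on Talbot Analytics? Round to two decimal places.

6.52%

Mean R_i = (-8.5 − 6.6 − 8.3 + 10.4 − 9.7) / 5 = -4.5400%
Mean R_m = (-7.3 − 8.9 − 2.9 + 10.9 − 7.1) / 5 = -3.0600%
Σ(R_i − R̄_i)(R_m − R̄_m) = 257.6280  ⇒  Cov = 257.6280 / 4 = 64.4070
Σ(R_m − R̄_m)² = 263.3120  ⇒  Var(R_m) = 263.3120 / 4 = 65.8280
β = Cov / Var(R_m) = 64.4070 / 65.8280 = 0.9784
E(R) = R_f + β × MRP = 3.16% + 0.9784 × 3.43% = 6.52%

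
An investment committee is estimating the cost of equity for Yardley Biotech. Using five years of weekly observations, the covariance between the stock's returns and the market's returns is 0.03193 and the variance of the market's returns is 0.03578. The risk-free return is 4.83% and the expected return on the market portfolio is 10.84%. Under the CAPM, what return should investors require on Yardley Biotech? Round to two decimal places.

β = Cov(R_i, R_m) / Var(R_m) = 0.03193 / 0.03578 = 0.8924
MRP = 10.84% − 4.83% = 6.01%
E(R) = R_f + β × MRP = 4.83% + 0.8924 × 6.01% = 10.19%

10.19%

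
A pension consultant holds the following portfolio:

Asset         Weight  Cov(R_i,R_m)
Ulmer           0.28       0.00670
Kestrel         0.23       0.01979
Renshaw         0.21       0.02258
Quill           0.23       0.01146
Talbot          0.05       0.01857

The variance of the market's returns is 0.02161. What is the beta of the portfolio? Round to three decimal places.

β_Ulmer = 0.00670 / 0.02161 = 0.3100
β_Kestrel = 0.01979 / 0.02161 = 0.9158
β_Renshaw = 0.02258 / 0.02161 = 1.0449
β_Quill = 0.01146 / 0.02161 = 0.5303
β_Talbot = 0.01857 / 0.02161 = 0.8593
β_P = Σ w_i β_i = 0.28×0.3100 + 0.23×0.9158 + 0.21×1.0449 + 0.23×0.5303 + 0.05×0.8593 = 0.6818

0.682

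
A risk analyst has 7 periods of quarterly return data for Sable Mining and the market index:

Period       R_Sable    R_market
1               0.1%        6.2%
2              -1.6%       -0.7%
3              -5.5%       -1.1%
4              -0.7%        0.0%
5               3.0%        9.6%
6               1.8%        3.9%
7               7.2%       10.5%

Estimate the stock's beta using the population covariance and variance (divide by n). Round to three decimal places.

Mean R_i = (0.1 − 1.6 − 5.5 − 0.7 + 3.0 + 1.8 + 7.2) / 7 = 0.6143%
Mean R_m = (6.2 − 0.7 − 1.1 + 0.0 + 9.6 + 3.9 + 10.5) / 7 = 4.0571%
Σ(R_i − R̄_i)(R_m − R̄_m) = 101.7643  ⇒  Cov = 101.7643 / 7 = 14.5378
Σ(R_m − R̄_m)² = 142.5371  ⇒  Var(R_m) = 142.5371 / 7 = 20.3624
β = Cov / Var(R_m) = 14.5378 / 20.3624 = 0.7140

0.714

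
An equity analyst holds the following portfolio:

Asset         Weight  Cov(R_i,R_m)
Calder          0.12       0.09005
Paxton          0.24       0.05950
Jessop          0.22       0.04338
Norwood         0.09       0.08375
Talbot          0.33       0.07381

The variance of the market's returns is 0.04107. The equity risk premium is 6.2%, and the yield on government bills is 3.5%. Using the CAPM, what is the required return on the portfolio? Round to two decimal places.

13.54%

β_Calder = 0.09005 / 0.04107 = 2.1926
β_Paxton = 0.05950 / 0.04107 = 1.4487
β_Jessop = 0.04338 / 0.04107 = 1.0562
β_Norwood = 0.08375 / 0.04107 = 2.0392
β_Talbot = 0.07381 / 0.04107 = 1.7972
β_P = Σ w_i β_i = 0.12×2.1926 + 0.24×1.4487 + 0.22×1.0562 + 0.09×2.0392 + 0.33×1.7972 = 1.6198
E(R_P) = R_f + β_P × MRP = 3.5% + 1.6198 × 6.2% = 13.54%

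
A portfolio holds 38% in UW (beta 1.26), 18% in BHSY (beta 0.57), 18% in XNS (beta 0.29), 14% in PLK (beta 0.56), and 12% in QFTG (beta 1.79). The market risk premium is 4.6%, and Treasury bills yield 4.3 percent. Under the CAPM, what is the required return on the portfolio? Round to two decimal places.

8.56%

β_P = Σ w_i β_i = 0.38×1.26 + 0.18×0.57 + 0.18×0.29 + 0.14×0.56 + 0.12×1.79 = 0.9268
E(R_P) = R_f + β_P × MRP = 4.3% + 0.9268 × 4.6% = 8.56%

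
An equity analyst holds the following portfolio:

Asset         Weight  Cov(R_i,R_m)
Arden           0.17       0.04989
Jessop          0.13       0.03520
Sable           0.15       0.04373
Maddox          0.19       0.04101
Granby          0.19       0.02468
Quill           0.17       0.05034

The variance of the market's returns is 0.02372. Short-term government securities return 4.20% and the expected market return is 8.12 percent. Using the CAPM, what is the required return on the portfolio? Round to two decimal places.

10.92%

β_Arden = 0.04989 / 0.02372 = 2.1033
β_Jessop = 0.03520 / 0.02372 = 1.4840
β_Sable = 0.04373 / 0.02372 = 1.8436
β_Maddox = 0.04101 / 0.02372 = 1.7289
β_Granby = 0.02468 / 0.02372 = 1.0405
β_Quill = 0.05034 / 0.02372 = 2.1223
β_P = Σ w_i β_i = 0.17×2.1033 + 0.13×1.4840 + 0.15×1.8436 + 0.19×1.7289 + 0.19×1.0405 + 0.17×2.1223 = 1.7140
MRP = 8.12% − 4.20% = 3.92%
E(R_P) = R_f + β_P × MRP = 4.20% + 1.7140 × 3.92% = 10.92%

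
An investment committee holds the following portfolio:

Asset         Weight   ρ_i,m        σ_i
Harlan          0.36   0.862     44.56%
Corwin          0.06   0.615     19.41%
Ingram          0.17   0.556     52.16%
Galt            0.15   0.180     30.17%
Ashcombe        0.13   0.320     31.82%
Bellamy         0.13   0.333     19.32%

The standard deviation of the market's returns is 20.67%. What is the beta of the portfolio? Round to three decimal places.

β_Harlan = 0.862 × 44.56% / 20.67% = 1.8583
β_Corwin = 0.615 × 19.41% / 20.67% = 0.5775
β_Ingram = 0.556 × 52.16% / 20.67% = 1.4030
β_Galt = 0.180 × 30.17% / 20.67% = 0.2627
β_Ashcombe = 0.320 × 31.82% / 20.67% = 0.4926
β_Bellamy = 0.333 × 19.32% / 20.67% = 0.3113
β_P = Σ w_i β_i = 0.36×1.8583 + 0.06×0.5775 + 0.17×1.4030 + 0.15×0.2627 + 0.13×0.4926 + 0.13×0.3113 = 1.0861

1.086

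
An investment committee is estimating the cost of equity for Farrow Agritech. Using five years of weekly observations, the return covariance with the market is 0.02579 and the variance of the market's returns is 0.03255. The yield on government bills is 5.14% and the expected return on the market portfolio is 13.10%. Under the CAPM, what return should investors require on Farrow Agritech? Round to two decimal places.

β = Cov(R_i, R_m) / Var(R_m) = 0.02579 / 0.03255 = 0.7923
MRP = 13.10% − 5.14% = 7.96%
E(R) = R_f + β × MRP = 5.14% + 0.7923 × 7.96% = 11.45%

11.45%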